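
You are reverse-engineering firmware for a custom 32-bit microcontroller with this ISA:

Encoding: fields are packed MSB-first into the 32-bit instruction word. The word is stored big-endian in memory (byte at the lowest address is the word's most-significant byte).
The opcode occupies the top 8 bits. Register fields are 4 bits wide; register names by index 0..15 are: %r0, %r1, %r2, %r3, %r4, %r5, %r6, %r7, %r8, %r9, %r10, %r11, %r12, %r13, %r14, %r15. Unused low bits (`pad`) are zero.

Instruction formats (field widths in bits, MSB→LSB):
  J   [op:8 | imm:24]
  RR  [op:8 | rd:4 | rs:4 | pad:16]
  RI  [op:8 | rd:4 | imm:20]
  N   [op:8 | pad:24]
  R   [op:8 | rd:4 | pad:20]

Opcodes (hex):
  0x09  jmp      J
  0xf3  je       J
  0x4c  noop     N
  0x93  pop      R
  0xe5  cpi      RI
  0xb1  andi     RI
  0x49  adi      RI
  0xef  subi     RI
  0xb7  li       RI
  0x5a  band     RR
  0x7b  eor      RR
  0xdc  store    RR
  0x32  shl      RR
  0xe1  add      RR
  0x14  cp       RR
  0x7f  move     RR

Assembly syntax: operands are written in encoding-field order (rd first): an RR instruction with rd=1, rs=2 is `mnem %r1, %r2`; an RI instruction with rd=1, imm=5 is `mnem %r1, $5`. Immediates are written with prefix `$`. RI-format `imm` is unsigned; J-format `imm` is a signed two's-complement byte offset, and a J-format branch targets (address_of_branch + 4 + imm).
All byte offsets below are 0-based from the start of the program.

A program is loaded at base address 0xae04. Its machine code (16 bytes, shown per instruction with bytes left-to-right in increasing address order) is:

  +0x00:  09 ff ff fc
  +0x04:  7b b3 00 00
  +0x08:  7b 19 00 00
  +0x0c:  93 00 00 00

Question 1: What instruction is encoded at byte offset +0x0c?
pop %r0

[0c] 93 00 00 00 → 0x93000000
  opcode bits[31:24]=0x93: pop/R
  rd: (w>>20)&0xf=0x0 → %r0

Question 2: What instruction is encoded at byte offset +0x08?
eor %r1, %r9

[08] 7b 19 00 00 → 0x7b190000
  top 8b → 0x7b → eor [RR]
  rd@[23:20]=0x1 ⇒ %r1
  rs@[19:16]=0x9 ⇒ %r9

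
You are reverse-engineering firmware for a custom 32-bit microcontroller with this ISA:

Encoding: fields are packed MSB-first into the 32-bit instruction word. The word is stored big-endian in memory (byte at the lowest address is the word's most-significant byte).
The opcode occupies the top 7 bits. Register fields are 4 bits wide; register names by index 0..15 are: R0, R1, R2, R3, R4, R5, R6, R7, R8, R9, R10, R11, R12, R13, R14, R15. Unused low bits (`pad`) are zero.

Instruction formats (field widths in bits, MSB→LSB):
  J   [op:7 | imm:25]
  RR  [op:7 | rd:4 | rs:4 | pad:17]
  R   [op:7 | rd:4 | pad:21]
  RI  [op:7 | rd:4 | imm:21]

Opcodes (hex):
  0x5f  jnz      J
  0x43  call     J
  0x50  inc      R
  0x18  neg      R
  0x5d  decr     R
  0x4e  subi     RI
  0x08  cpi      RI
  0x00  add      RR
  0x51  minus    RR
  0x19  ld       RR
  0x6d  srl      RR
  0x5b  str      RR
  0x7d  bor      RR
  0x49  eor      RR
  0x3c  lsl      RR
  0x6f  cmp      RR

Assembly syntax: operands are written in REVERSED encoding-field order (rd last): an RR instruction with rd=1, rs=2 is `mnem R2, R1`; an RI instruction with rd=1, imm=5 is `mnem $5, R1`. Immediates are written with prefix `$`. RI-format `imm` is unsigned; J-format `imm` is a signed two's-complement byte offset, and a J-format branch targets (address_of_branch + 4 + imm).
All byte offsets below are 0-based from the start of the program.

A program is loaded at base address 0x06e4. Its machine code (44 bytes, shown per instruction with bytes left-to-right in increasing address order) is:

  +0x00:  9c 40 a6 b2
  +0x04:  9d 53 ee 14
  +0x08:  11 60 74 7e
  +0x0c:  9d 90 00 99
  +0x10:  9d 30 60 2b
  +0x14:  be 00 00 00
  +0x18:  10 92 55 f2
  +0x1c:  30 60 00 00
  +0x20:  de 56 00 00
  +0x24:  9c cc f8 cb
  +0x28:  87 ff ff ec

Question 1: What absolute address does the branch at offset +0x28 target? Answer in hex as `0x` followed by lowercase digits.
0x06fc

@+28  big-endian(87 ff ff ec) = 0x87ffffec
  opcode bits[31:25]=0x43: call/J
  [24:0] imm=33554412 (s25→-20) = $-20
  target = base 0x06e4 + off 0x28 + 4 + imm -20 = 0x06fc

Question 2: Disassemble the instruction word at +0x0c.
+0x0c: 9d 90 00 99 ⇒ word 0x9d900099 (big)
  opcode bits[31:25]=0x4e: subi/RI
  [24:21] rd=12 = R12
  [20:0] imm=1048729 = $1048729

subi $1048729, R12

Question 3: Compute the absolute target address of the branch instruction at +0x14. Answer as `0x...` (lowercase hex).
0x06fc

@+14  big-endian(be 00 00 00) = 0xbe000000
  opcode bits[31:25]=0x5f: jnz/J
  imm@[24:0]=0x0 ⇒ $0
  target = base 0x06e4 + off 0x14 + 4 + imm 0 = 0x06fc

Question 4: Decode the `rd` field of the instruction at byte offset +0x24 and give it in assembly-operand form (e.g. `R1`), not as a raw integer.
@+24  big-endian(9c cc f8 cb) = 0x9cccf8cb
  opcode bits[31:25]=0x4e: subi/RI
  rd: (w>>21)&0xf=0x6 → R6
  imm: (w>>0)&0x1fffff=0xcf8cb → $850123

R6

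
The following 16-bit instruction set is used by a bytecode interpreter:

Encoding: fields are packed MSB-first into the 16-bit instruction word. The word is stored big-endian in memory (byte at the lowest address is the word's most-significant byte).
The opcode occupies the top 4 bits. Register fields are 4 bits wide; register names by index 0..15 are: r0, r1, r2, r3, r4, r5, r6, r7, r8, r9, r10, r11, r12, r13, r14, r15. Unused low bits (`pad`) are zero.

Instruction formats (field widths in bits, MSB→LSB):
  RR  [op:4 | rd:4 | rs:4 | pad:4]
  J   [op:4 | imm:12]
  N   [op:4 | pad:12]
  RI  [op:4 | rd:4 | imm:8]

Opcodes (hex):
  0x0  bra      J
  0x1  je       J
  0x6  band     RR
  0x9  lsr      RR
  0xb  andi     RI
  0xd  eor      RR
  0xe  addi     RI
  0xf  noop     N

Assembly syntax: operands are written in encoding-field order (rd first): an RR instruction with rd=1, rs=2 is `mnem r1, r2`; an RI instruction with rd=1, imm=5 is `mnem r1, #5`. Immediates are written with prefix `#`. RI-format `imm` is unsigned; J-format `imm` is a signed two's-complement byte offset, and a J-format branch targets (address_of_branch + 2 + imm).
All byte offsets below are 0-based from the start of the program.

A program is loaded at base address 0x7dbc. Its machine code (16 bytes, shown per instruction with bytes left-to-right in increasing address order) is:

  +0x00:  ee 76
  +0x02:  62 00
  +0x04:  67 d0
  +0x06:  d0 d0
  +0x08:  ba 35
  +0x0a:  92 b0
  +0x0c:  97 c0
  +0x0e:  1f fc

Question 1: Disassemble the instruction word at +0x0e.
je #-4

+0x0e: 1f fc ⇒ word 0x1ffc (big)
  op=0x1ffc>>12=0x1 ⇒ je (J)
  imm: (w>>0)&0xfff=0xffc (s12→-4) → #-4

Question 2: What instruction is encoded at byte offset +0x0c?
lsr r7, r12

+0x0c: 97 c0 ⇒ word 0x97c0 (big)
  op=0x97c0>>12=0x9 ⇒ lsr (RR)
  [11:8] rd=7 = r7
  [7:4] rs=12 = r12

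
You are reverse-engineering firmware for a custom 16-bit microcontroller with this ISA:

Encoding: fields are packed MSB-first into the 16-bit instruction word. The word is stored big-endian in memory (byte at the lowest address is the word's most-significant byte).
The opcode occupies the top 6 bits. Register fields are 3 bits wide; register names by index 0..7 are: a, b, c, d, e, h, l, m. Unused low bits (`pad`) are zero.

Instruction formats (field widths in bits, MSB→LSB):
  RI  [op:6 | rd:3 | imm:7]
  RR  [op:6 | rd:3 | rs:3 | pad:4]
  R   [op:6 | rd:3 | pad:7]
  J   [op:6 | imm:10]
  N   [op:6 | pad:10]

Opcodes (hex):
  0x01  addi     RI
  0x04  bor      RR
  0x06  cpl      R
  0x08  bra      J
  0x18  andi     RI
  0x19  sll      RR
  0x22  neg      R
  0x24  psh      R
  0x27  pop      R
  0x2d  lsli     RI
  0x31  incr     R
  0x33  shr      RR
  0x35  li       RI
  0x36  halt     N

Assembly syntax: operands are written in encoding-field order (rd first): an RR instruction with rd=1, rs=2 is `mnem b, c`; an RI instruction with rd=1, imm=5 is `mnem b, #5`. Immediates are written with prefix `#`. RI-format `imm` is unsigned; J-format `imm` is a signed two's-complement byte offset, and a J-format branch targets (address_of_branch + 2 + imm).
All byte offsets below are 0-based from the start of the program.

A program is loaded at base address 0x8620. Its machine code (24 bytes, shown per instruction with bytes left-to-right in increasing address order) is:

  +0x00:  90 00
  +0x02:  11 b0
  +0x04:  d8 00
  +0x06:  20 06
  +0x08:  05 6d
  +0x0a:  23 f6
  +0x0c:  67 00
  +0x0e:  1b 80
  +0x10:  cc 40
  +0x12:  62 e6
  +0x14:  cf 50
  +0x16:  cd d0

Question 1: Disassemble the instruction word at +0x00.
psh a

off 0x00: read 90 00 as big → 0x9000
  op=0x9000>>10=0x24 ⇒ psh (R)
  rd: (w>>7)&0x7=0x0 → a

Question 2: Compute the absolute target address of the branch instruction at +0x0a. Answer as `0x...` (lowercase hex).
[0a] 23 f6 → 0x23f6
  top 6b → 0x8 → bra [J]
  imm@[9:0]=0x3f6 (s10→-10) ⇒ #-10
  target = base 0x8620 + off 0x0a + 2 + imm -10 = 0x8622

0x8622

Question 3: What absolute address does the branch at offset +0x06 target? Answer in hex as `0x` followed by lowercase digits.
0x862e

[06] 20 06 → 0x2006
  top 6b → 0x8 → bra [J]
  imm: (w>>0)&0x3ff=0x6 → #6
  target = base 0x8620 + off 0x06 + 2 + imm 6 = 0x862e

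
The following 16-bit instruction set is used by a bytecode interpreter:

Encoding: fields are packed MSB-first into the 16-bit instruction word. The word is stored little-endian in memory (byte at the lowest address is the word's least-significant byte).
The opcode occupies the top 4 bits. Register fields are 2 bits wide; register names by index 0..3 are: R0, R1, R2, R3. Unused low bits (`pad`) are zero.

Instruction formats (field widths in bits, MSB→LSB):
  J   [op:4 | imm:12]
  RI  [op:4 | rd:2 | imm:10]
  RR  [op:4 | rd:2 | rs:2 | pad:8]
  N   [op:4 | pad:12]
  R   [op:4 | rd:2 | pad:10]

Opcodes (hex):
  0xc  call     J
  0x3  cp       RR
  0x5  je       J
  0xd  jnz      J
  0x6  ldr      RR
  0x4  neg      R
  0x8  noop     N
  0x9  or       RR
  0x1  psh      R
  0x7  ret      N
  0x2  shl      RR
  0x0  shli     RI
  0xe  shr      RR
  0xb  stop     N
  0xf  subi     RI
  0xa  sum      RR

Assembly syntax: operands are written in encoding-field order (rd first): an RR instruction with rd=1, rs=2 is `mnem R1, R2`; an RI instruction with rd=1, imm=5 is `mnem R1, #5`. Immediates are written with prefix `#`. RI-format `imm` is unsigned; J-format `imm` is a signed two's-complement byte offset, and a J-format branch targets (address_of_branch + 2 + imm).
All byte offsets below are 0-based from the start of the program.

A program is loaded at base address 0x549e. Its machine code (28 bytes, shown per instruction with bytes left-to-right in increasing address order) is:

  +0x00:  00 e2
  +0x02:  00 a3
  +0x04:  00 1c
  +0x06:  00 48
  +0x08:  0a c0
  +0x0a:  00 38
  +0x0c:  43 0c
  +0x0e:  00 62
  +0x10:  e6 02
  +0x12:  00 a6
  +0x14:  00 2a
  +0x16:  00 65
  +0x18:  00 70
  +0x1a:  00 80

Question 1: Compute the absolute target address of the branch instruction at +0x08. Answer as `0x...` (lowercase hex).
0x54b2

off 0x08: read 0a c0 as little → 0xc00a
  opcode bits[15:12]=0xc: call/J
  imm: (w>>0)&0xfff=0xa → #10
  target = base 0x549e + off 0x08 + 2 + imm 10 = 0x54b2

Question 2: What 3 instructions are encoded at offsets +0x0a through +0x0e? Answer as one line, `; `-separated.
off 0x0a: read 00 38 as little → 0x3800
  op=0x3800>>12=0x3 ⇒ cp (RR)
  rd@[11:10]=0x2 ⇒ R2
  rs@[9:8]=0x0 ⇒ R0
off 0x0c: read 43 0c as little → 0x0c43
  op=0x0c43>>12=0x0 ⇒ shli (RI)
  rd@[11:10]=0x3 ⇒ R3
  imm@[9:0]=0x43 ⇒ #67
off 0x0e: read 00 62 as little → 0x6200
  op=0x6200>>12=0x6 ⇒ ldr (RR)
  rd@[11:10]=0x0 ⇒ R0
  rs@[9:8]=0x2 ⇒ R2

cp R2, R0; shli R3, #67; ldr R0, R2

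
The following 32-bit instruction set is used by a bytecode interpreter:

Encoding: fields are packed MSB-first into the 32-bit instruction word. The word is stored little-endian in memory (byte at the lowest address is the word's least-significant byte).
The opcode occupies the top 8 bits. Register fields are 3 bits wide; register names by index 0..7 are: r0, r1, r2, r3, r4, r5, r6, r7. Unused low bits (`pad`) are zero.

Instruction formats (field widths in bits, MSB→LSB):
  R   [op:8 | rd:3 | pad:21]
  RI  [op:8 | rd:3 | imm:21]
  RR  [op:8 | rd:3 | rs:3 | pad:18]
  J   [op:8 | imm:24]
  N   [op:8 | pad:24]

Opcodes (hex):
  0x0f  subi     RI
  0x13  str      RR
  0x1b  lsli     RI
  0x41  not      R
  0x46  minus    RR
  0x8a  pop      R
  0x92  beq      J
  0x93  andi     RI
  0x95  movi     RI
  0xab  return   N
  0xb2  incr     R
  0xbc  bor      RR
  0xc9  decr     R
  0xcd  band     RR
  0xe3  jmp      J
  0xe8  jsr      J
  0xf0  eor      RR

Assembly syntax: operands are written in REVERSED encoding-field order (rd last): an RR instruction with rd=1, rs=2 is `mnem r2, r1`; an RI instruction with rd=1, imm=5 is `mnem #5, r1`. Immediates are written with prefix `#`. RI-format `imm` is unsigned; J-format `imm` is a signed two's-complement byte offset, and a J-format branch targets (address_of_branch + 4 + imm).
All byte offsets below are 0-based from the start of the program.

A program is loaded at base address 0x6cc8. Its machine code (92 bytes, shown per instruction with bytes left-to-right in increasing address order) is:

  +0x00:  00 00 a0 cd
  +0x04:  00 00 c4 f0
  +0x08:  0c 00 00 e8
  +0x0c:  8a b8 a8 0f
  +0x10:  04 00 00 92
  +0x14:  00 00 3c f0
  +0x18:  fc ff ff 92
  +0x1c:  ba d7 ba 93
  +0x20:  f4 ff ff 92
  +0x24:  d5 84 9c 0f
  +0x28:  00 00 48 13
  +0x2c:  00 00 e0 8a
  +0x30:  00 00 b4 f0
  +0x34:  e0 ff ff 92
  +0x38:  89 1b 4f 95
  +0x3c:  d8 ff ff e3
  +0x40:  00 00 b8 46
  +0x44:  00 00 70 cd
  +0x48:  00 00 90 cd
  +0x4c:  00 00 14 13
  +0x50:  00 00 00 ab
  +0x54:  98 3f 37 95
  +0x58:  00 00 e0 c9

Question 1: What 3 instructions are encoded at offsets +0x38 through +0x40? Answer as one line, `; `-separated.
+0x38: 89 1b 4f 95 ⇒ word 0x954f1b89 (little)
  top 8b → 0x95 → movi [RI]
  [23:21] rd=2 = r2
  [20:0] imm=990089 = #990089
+0x3c: d8 ff ff e3 ⇒ word 0xe3ffffd8 (little)
  top 8b → 0xe3 → jmp [J]
  [23:0] imm=16777176 (s24→-40) = #-40
+0x40: 00 00 b8 46 ⇒ word 0x46b80000 (little)
  top 8b → 0x46 → minus [RR]
  [23:21] rd=5 = r5
  [20:18] rs=6 = r6

movi #990089, r2; jmp #-40; minus r6, r5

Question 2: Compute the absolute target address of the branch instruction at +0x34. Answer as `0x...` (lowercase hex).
0x6ce0

off 0x34: read e0 ff ff 92 as little → 0x92ffffe0
  opcode bits[31:24]=0x92: beq/J
  imm@[23:0]=0xffffe0 (s24→-32) ⇒ #-32
  target = base 0x6cc8 + off 0x34 + 4 + imm -32 = 0x6ce0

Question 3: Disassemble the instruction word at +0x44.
band r4, r3

@+44  little-endian(00 00 70 cd) = 0xcd700000
  opcode bits[31:24]=0xcd: band/RR
  rd: (w>>21)&0x7=0x3 → r3
  rs: (w>>18)&0x7=0x4 → r4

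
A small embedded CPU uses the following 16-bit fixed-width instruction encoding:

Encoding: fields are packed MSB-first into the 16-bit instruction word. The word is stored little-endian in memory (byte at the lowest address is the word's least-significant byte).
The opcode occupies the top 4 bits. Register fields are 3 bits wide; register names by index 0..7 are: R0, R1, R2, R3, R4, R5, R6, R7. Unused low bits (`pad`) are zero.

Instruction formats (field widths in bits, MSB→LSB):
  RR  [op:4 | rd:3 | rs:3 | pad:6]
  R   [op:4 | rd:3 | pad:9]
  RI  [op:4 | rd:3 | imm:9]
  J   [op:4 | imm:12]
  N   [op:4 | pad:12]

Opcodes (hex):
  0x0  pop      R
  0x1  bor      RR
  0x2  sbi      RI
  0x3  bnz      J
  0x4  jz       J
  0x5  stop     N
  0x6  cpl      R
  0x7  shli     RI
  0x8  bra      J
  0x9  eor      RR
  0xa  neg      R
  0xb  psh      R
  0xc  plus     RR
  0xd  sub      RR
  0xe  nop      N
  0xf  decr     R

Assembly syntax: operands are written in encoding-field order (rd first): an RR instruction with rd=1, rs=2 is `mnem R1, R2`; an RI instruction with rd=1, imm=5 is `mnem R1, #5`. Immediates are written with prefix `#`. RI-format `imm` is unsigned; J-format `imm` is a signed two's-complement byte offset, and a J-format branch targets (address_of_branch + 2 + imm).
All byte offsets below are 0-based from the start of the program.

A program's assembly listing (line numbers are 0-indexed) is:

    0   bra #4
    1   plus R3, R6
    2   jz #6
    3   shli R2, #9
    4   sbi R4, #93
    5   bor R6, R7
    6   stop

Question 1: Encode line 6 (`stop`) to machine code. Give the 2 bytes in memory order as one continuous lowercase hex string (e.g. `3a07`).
line 6 (stop): pack op=0x5:4|pad=0:12 = 0x5000; little→ 00 50

0050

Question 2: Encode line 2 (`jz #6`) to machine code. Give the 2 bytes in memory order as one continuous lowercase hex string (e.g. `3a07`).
0640

L2: jz op=0x4:4|imm=6:12 ⇒ 0x4006 ⇒ little 06 40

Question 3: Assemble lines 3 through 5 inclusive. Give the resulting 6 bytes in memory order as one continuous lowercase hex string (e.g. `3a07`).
3. shli fields op=0x7:4|rd=2:3|imm=9:9 → word 7409h → 09 74
4. sbi fields op=0x2:4|rd=4:3|imm=93:9 → word 285dh → 5d 28
5. bor fields op=0x1:4|rd=6:3|rs=7:3|pad=0:6 → word 1dc0h → c0 1d

09745d28c01d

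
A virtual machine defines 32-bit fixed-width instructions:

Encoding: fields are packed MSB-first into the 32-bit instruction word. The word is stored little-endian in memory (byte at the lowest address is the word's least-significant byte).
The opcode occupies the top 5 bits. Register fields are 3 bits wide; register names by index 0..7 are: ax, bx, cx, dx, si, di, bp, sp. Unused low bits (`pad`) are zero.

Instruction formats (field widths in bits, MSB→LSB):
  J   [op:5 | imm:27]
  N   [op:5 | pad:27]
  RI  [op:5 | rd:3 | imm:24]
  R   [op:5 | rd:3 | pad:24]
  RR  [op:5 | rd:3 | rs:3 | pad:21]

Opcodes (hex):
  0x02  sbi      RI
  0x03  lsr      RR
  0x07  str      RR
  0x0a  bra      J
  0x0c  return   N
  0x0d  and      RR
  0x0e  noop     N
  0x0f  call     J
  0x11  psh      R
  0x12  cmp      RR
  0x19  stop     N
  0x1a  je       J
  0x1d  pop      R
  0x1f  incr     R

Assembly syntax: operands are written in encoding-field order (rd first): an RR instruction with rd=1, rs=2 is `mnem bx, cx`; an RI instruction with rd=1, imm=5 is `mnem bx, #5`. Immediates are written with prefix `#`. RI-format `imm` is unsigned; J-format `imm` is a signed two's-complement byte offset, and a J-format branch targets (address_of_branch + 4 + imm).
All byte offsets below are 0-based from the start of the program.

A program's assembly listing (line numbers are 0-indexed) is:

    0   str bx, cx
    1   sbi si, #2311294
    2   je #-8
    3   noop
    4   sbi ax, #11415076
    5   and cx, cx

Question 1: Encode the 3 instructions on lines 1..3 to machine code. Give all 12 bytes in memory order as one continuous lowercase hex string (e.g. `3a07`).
7e442314f8ffffd700000070

1. sbi fields op=0x2:5|rd=4:3|imm=2311294:24 → word 1423447eh → 7e 44 23 14
2. je fields op=0x1a:5|imm=-8:27 → word d7fffff8h → f8 ff ff d7
3. noop fields op=0xe:5|pad=0:27 → word 70000000h → 00 00 00 70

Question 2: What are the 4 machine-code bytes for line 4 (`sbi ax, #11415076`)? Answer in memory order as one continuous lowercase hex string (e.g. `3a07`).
L4: sbi op=0x2:5|rd=0:3|imm=11415076:24 ⇒ 0x10ae2e24 ⇒ little 24 2e ae 10

242eae10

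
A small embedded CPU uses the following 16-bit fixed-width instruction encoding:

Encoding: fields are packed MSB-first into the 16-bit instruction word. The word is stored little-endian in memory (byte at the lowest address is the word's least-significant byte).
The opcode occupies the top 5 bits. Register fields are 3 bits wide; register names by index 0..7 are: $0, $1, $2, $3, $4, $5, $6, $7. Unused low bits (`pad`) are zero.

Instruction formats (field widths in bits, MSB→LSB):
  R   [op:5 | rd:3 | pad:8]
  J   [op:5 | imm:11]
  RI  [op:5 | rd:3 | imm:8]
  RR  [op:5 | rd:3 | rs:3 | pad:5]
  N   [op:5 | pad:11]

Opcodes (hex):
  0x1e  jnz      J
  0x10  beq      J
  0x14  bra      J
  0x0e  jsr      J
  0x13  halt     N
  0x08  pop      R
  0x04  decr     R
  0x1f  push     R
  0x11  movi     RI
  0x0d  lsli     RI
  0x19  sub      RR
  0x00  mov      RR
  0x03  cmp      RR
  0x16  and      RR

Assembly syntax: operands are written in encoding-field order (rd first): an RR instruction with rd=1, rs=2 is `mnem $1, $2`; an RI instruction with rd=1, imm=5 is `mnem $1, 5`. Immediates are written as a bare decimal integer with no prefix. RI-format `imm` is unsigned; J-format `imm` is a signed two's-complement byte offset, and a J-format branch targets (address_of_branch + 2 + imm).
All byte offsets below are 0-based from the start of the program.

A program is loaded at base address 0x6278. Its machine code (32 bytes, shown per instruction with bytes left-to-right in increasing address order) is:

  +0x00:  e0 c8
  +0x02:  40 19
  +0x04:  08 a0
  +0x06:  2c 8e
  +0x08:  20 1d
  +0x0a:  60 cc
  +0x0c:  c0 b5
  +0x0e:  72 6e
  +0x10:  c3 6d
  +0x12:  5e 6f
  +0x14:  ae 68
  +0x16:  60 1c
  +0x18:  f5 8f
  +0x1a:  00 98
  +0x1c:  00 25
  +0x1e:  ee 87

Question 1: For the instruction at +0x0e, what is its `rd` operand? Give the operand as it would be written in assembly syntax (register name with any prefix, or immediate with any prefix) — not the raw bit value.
[0e] 72 6e → 0x6e72
  op=0x6e72>>11=0xd ⇒ lsli (RI)
  [10:8] rd=6 = $6
  [7:0] imm=114 = 114

$6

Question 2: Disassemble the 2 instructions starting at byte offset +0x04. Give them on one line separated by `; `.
@+04  little-endian(08 a0) = 0xa008
  top 5b → 0x14 → bra [J]
  imm: (w>>0)&0x7ff=0x8 → 8
@+06  little-endian(2c 8e) = 0x8e2c
  top 5b → 0x11 → movi [RI]
  rd: (w>>8)&0x7=0x6 → $6
  imm: (w>>0)&0xff=0x2c → 44

bra 8; movi $6, 44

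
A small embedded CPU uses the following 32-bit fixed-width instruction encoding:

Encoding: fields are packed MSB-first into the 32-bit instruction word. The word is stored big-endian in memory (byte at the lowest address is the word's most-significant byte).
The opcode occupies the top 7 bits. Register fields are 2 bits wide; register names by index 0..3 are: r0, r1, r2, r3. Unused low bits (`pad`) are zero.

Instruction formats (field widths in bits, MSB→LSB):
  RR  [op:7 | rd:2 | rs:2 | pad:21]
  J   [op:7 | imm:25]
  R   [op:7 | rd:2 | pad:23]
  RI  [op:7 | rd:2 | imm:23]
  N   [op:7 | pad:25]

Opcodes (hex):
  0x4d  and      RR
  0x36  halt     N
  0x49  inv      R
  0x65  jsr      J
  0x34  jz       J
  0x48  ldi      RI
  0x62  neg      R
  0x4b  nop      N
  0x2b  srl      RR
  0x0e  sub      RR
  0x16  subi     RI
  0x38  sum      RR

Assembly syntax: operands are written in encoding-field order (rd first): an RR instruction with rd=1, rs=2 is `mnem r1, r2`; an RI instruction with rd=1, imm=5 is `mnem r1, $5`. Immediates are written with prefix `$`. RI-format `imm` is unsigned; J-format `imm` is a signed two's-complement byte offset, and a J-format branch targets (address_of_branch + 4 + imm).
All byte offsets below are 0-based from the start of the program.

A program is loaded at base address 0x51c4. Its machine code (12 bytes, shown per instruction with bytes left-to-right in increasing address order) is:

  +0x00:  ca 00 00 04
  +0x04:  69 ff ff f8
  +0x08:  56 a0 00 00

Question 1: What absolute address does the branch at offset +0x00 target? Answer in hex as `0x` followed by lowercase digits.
0x51cc

+0x00: ca 00 00 04 ⇒ word 0xca000004 (big)
  opcode bits[31:25]=0x65: jsr/J
  imm@[24:0]=0x4 ⇒ $4
  target = base 0x51c4 + off 0x00 + 4 + imm 4 = 0x51cc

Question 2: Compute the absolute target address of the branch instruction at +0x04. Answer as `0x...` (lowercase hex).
+0x04: 69 ff ff f8 ⇒ word 0x69fffff8 (big)
  opcode bits[31:25]=0x34: jz/J
  imm@[24:0]=0x1fffff8 (s25→-8) ⇒ $-8
  target = base 0x51c4 + off 0x04 + 4 + imm -8 = 0x51c4

0x51c4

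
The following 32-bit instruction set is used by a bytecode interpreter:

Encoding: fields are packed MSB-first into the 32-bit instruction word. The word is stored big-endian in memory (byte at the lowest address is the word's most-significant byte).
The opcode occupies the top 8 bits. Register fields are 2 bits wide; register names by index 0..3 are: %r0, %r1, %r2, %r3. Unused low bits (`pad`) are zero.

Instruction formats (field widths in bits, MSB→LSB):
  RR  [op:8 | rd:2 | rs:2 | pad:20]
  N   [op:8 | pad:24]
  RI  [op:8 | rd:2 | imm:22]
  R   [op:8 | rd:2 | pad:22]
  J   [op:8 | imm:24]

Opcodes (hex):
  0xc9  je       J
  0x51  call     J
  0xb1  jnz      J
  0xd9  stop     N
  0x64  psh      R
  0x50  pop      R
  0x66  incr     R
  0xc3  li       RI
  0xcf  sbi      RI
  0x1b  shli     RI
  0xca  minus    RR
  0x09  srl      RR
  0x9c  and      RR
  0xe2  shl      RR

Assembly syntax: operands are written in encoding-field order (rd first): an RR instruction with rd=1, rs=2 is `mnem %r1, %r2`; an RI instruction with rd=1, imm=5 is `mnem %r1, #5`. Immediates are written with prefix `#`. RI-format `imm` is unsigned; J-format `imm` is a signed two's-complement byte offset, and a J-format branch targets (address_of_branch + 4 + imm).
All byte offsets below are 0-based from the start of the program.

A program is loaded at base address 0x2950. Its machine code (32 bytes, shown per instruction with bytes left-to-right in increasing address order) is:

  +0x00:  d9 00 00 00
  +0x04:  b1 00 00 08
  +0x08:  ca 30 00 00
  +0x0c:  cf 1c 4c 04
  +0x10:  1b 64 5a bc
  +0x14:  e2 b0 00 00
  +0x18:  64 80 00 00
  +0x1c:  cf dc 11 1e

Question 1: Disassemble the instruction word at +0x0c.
+0x0c: cf 1c 4c 04 ⇒ word 0xcf1c4c04 (big)
  top 8b → 0xcf → sbi [RI]
  rd: (w>>22)&0x3=0x0 → %r0
  imm: (w>>0)&0x3fffff=0x1c4c04 → #1854468

sbi %r0, #1854468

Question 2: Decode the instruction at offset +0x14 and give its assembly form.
shl %r2, %r3

@+14  big-endian(e2 b0 00 00) = 0xe2b00000
  top 8b → 0xe2 → shl [RR]
  rd: (w>>22)&0x3=0x2 → %r2
  rs: (w>>20)&0x3=0x3 → %r3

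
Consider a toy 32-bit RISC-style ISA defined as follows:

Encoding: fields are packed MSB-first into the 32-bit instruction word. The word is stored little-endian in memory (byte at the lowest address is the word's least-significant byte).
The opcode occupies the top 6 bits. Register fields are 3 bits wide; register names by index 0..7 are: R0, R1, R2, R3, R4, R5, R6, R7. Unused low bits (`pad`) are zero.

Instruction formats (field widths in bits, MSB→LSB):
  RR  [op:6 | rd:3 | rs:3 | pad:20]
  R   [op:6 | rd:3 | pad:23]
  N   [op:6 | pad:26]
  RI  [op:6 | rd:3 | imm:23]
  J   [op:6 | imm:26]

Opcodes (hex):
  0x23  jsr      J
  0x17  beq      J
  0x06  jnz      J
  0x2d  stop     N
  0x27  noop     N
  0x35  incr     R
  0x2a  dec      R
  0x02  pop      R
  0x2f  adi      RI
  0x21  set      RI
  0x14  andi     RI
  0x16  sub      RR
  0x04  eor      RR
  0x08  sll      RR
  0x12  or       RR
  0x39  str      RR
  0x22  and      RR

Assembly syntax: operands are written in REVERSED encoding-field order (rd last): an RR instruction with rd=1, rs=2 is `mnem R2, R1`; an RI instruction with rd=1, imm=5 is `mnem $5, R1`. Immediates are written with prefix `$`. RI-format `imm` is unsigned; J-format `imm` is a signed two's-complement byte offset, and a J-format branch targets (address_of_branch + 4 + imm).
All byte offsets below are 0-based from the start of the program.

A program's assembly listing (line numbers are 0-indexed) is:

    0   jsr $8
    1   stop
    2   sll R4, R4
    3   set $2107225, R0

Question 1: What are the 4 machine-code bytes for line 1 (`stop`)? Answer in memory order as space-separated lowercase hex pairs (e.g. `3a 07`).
00 00 00 b4

1. stop fields op=0x2d:6|pad=0:26 → word b4000000h → 00 00 00 b4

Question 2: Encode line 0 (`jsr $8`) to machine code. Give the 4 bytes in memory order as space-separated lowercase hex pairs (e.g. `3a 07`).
L0: jsr op=0x23:6|imm=8:26 ⇒ 0x8c000008 ⇒ little 08 00 00 8c

08 00 00 8c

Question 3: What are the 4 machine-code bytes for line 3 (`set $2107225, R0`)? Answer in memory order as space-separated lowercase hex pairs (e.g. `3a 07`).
line 3 (set): pack op=0x21:6|rd=0:3|imm=2107225:23 = 0x84202759; little→ 59 27 20 84

59 27 20 84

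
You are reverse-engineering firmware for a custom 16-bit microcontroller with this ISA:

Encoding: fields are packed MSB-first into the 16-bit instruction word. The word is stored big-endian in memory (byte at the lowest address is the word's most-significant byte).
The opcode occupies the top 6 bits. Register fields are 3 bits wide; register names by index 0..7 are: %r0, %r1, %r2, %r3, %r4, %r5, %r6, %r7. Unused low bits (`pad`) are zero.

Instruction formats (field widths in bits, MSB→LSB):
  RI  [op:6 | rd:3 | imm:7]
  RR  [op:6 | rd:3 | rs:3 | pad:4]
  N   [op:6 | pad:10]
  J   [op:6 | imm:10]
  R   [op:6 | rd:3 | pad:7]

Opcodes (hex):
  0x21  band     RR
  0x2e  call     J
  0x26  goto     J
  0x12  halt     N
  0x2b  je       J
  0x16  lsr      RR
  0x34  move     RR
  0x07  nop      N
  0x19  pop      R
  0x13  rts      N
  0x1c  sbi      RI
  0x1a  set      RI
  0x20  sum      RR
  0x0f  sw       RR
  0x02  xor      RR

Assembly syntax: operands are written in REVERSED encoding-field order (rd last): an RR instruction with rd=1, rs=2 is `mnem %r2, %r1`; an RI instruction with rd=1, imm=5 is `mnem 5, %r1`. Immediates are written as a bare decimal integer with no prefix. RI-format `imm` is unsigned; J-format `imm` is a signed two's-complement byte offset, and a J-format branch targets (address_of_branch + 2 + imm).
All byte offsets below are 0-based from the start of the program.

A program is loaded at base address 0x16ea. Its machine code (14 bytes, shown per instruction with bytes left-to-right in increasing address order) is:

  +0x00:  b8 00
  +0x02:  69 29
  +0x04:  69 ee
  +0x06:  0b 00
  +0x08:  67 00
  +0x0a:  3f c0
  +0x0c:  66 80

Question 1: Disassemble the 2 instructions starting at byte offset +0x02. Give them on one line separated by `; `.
set 41, %r2; set 110, %r3

@+02  big-endian(69 29) = 0x6929
  op=0x6929>>10=0x1a ⇒ set (RI)
  rd: (w>>7)&0x7=0x2 → %r2
  imm: (w>>0)&0x7f=0x29 → 41
@+04  big-endian(69 ee) = 0x69ee
  op=0x69ee>>10=0x1a ⇒ set (RI)
  rd: (w>>7)&0x7=0x3 → %r3
  imm: (w>>0)&0x7f=0x6e → 110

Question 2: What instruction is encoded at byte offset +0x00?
@+00  big-endian(b8 00) = 0xb800
  top 6b → 0x2e → call [J]
  imm@[9:0]=0x0 ⇒ 0

call 0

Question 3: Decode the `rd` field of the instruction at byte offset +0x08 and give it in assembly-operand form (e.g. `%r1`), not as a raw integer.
off 0x08: read 67 00 as big → 0x6700
  top 6b → 0x19 → pop [R]
  [9:7] rd=6 = %r6

%r6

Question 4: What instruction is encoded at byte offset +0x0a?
sw %r4, %r7

off 0x0a: read 3f c0 as big → 0x3fc0
  top 6b → 0xf → sw [RR]
  rd@[9:7]=0x7 ⇒ %r7
  rs@[6:4]=0x4 ⇒ %r4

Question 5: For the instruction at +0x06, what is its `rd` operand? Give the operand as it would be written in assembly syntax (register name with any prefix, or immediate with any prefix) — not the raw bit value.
off 0x06: read 0b 00 as big → 0x0b00
  opcode bits[15:10]=0x2: xor/RR
  rd: (w>>7)&0x7=0x6 → %r6
  rs: (w>>4)&0x7=0x0 → %r0

%r6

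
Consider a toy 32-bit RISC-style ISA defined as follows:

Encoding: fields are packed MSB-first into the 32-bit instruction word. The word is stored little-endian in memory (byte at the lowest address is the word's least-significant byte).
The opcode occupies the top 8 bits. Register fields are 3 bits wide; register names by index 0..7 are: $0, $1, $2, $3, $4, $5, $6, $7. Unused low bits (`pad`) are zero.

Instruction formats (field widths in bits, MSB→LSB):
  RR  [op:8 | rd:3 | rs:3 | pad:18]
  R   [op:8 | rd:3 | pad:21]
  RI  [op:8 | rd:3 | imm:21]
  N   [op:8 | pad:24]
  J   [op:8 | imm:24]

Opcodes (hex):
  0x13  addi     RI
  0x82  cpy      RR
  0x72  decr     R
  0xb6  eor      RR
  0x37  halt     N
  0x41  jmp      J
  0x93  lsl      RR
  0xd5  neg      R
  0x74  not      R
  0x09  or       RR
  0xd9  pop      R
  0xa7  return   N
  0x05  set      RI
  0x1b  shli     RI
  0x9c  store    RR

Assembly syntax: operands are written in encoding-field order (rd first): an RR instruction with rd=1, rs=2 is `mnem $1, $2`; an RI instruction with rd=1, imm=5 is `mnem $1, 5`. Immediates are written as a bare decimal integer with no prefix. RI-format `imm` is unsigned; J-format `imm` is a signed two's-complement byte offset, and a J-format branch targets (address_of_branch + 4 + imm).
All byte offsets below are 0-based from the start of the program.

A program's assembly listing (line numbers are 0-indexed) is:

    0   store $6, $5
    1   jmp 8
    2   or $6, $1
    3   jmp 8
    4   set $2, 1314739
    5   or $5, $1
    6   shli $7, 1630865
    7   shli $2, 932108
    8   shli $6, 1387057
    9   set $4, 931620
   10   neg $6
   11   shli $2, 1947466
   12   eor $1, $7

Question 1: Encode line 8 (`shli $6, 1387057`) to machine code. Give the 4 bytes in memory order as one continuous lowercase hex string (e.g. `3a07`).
312ad51b

line 8 (shli): pack op=0x1b:8|rd=6:3|imm=1387057:21 = 0x1bd52a31; little→ 31 2a d5 1b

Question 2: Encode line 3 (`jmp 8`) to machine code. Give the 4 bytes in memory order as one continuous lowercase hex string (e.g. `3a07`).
3. jmp fields op=0x41:8|imm=8:24 → word 41000008h → 08 00 00 41

08000041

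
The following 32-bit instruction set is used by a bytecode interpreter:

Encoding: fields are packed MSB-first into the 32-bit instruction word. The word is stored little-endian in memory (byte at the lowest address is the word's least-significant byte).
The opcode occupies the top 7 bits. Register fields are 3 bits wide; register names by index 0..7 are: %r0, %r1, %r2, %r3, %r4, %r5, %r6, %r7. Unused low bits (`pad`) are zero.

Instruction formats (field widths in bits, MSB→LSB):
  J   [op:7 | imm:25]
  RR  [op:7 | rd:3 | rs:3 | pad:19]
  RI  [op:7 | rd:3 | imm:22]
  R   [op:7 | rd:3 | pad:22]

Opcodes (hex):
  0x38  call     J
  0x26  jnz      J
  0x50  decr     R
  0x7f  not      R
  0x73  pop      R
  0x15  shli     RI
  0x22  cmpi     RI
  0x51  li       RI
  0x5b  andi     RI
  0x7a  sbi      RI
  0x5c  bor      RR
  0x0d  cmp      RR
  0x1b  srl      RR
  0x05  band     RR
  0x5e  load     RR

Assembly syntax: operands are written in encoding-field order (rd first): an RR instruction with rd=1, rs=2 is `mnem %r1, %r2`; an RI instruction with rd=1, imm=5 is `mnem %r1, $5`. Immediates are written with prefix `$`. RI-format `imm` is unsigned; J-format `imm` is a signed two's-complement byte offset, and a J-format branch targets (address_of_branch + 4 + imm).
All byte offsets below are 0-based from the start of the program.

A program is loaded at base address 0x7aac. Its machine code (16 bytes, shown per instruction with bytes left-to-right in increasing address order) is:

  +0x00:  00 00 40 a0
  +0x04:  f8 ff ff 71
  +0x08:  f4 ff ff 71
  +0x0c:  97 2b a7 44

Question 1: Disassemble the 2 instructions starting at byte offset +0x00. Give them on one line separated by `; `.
decr %r1; call $-8

@+00  little-endian(00 00 40 a0) = 0xa0400000
  opcode bits[31:25]=0x50: decr/R
  [24:22] rd=1 = %r1
@+04  little-endian(f8 ff ff 71) = 0x71fffff8
  opcode bits[31:25]=0x38: call/J
  [24:0] imm=33554424 (s25→-8) = $-8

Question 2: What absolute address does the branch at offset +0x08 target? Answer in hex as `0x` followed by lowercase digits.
off 0x08: read f4 ff ff 71 as little → 0x71fffff4
  opcode bits[31:25]=0x38: call/J
  imm@[24:0]=0x1fffff4 (s25→-12) ⇒ $-12
  target = base 0x7aac + off 0x08 + 4 + imm -12 = 0x7aac

0x7aac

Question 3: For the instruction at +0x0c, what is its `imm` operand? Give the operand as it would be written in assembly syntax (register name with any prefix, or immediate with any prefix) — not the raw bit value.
+0x0c: 97 2b a7 44 ⇒ word 0x44a72b97 (little)
  top 7b → 0x22 → cmpi [RI]
  [24:22] rd=2 = %r2
  [21:0] imm=2567063 = $2567063

$2567063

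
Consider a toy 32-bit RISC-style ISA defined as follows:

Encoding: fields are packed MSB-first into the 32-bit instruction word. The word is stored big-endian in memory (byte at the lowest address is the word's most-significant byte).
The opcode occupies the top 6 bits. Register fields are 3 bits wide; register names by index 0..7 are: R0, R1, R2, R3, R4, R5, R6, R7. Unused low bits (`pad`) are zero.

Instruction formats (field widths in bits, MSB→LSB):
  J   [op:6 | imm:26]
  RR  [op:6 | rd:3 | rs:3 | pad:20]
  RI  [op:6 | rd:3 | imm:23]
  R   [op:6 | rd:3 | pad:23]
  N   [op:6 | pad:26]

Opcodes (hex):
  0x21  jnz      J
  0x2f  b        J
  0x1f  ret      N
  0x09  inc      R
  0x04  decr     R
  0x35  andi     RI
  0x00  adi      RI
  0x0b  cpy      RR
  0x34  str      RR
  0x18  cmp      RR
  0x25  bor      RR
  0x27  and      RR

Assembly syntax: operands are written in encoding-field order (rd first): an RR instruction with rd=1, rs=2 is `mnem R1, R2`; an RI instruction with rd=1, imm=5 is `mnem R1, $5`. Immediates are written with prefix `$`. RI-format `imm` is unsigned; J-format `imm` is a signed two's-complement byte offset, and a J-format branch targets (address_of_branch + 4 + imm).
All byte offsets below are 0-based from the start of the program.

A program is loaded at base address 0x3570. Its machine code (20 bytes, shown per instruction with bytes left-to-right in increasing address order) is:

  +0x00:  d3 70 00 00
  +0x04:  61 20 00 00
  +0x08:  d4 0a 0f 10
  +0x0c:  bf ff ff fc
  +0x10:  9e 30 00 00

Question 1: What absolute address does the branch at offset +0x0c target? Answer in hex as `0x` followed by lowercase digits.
0x357c

+0x0c: bf ff ff fc ⇒ word 0xbffffffc (big)
  op=0xbffffffc>>26=0x2f ⇒ b (J)
  imm: (w>>0)&0x3ffffff=0x3fffffc (s26→-4) → $-4
  target = base 0x3570 + off 0x0c + 4 + imm -4 = 0x357c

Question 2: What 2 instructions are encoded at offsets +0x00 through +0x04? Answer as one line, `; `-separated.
str R6, R7; cmp R2, R2

+0x00: d3 70 00 00 ⇒ word 0xd3700000 (big)
  top 6b → 0x34 → str [RR]
  [25:23] rd=6 = R6
  [22:20] rs=7 = R7
+0x04: 61 20 00 00 ⇒ word 0x61200000 (big)
  top 6b → 0x18 → cmp [RR]
  [25:23] rd=2 = R2
  [22:20] rs=2 = R2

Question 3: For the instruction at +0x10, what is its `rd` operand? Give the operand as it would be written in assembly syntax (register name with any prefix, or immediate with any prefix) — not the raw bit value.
+0x10: 9e 30 00 00 ⇒ word 0x9e300000 (big)
  top 6b → 0x27 → and [RR]
  [25:23] rd=4 = R4
  [22:20] rs=3 = R3

R4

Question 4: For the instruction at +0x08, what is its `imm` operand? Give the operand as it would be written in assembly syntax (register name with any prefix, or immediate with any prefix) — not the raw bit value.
[08] d4 0a 0f 10 → 0xd40a0f10
  top 6b → 0x35 → andi [RI]
  [25:23] rd=0 = R0
  [22:0] imm=659216 = $659216

$659216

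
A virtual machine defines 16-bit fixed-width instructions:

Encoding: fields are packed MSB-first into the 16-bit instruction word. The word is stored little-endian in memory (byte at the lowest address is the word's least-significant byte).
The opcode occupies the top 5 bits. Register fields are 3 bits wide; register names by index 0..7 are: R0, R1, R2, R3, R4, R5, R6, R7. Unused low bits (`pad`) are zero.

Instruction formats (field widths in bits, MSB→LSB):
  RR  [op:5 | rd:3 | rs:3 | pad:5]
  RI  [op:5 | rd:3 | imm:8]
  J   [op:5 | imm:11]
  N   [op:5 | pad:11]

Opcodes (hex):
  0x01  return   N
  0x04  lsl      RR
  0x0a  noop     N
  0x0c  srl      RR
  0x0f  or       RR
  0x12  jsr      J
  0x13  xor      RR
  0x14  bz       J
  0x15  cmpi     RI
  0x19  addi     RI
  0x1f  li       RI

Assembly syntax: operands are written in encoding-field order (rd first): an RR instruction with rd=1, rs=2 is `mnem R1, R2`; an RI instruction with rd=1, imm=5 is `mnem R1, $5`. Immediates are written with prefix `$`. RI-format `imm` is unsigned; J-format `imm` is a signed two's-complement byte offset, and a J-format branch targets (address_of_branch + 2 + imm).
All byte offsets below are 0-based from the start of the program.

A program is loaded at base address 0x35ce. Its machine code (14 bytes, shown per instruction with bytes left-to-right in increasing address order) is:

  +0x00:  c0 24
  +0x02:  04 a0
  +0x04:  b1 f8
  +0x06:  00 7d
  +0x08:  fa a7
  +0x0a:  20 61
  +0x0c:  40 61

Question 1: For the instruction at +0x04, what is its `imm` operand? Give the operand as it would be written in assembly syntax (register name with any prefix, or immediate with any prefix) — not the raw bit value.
$177

off 0x04: read b1 f8 as little → 0xf8b1
  top 5b → 0x1f → li [RI]
  rd@[10:8]=0x0 ⇒ R0
  imm@[7:0]=0xb1 ⇒ $177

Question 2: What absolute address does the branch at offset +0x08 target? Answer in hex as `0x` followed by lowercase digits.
off 0x08: read fa a7 as little → 0xa7fa
  opcode bits[15:11]=0x14: bz/J
  imm: (w>>0)&0x7ff=0x7fa (s11→-6) → $-6
  target = base 0x35ce + off 0x08 + 2 + imm -6 = 0x35d2

0x35d2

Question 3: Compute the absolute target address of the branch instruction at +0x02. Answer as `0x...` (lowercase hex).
0x35d6

off 0x02: read 04 a0 as little → 0xa004
  top 5b → 0x14 → bz [J]
  [10:0] imm=4 = $4
  target = base 0x35ce + off 0x02 + 2 + imm 4 = 0x35d6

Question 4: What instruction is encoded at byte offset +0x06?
+0x06: 00 7d ⇒ word 0x7d00 (little)
  opcode bits[15:11]=0xf: or/RR
  rd: (w>>8)&0x7=0x5 → R5
  rs: (w>>5)&0x7=0x0 → R0

or R5, R0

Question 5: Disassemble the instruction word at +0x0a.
srl R1, R1

off 0x0a: read 20 61 as little → 0x6120
  opcode bits[15:11]=0xc: srl/RR
  [10:8] rd=1 = R1
  [7:5] rs=1 = R1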